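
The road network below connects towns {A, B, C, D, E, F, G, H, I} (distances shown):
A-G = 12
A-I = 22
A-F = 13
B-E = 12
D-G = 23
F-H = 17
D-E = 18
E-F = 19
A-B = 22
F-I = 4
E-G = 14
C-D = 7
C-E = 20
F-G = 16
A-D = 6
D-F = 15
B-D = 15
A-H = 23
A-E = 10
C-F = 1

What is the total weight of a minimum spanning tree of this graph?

69

Prim's algorithm from A:
Step 1: cheapest edge leaving the tree is A-D (6); add D.
Step 2: cheapest edge leaving the tree is C-D (7); add C.
Step 3: cheapest edge leaving the tree is C-F (1); add F.
Step 4: cheapest edge leaving the tree is F-I (4); add I.
Step 5: cheapest edge leaving the tree is A-E (10); add E.
Step 6: cheapest edge leaving the tree is B-E (12); add B.
Step 7: cheapest edge leaving the tree is A-G (12); add G.
Step 8: cheapest edge leaving the tree is F-H (17); add H.
MST edges: A-D, C-D, C-F, F-I, A-E, B-E, A-G, F-H; total weight 6+7+1+4+10+12+12+17 = 69.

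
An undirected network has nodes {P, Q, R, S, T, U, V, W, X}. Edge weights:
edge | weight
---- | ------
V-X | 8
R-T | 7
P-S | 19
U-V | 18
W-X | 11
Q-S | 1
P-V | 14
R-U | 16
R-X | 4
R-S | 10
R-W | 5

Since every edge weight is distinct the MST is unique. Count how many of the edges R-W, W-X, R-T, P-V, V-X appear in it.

4

Kruskal: consider edges lightest-first.
Q-S (1): add — endpoints in different components.
R-X (4): add — endpoints in different components.
R-W (5): add — endpoints in different components.
R-T (7): add — endpoints in different components.
V-X (8): add — endpoints in different components.
R-S (10): add — endpoints in different components.
W-X (11): skip — W and X already connected.
P-V (14): add — endpoints in different components.
R-U (16): add — endpoints in different components.
MST edge set: {Q-S, R-X, R-W, R-T, V-X, R-S, P-V, R-U}.
Of the listed edges, {R-W, R-T, P-V, V-X} are in the MST → 4.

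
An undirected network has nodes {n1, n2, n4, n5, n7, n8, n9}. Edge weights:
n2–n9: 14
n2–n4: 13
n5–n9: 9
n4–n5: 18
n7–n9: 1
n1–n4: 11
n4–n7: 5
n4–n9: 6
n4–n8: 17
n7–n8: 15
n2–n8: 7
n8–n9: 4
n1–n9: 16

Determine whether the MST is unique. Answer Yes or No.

Yes

Kruskal: consider edges lightest-first.
n7–n9 (1): add. Components now {n2} {n7,n9} {n5} {n4} {n8} {n1}
n8–n9 (4): add. Components now {n2} {n7,n8,n9} {n5} {n4} {n1}
n4–n7 (5): add. Components now {n2} {n4,n7,n8,n9} {n5} {n1}
n4–n9 (6): skip — n4 and n9 already connected.
n2–n8 (7): add. Components now {n2,n4,n7,n8,n9} {n5} {n1}
n5–n9 (9): add. Components now {n2,n4,n5,n7,n8,n9} {n1}
n1–n4 (11): add. Components now {n1,n2,n4,n5,n7,n8,n9}
Every non-tree edge has weight strictly greater than the heaviest edge on the tree path between its endpoints, so the MST is unique.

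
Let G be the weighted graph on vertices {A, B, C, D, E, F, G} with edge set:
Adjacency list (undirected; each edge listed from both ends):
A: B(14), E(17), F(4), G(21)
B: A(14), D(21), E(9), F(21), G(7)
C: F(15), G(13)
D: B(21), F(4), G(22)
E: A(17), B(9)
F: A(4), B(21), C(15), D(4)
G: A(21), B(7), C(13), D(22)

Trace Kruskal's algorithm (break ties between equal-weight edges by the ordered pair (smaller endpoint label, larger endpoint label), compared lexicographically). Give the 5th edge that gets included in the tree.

C-G

Sort edges by weight, then run Kruskal:
A F (4): add. Components now {A,F} {B} {C} {D} {E} {G}
D F (4): add. Components now {A,D,F} {B} {C} {E} {G}
B G (7): add. Components now {A,D,F} {B,G} {C} {E}
B E (9): add. Components now {A,D,F} {B,E,G} {C}
C G (13): add. Components now {A,D,F} {B,C,E,G}
A B (14): add. Components now {A,B,C,D,E,F,G}
The 5th edge added is C G.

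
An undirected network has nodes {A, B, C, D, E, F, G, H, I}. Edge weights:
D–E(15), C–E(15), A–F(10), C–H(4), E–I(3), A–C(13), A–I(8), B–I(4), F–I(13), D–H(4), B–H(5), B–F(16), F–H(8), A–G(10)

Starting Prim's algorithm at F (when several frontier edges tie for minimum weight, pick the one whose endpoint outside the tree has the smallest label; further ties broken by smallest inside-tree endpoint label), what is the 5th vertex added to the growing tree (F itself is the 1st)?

B

Prim's algorithm from F:
Step 1: frontier [F–H 8, A–F 10, F–I 13, B–F 16] → take F–H (8); add H.
Step 2: frontier [A–F 10, F–I 13, B–F 16, C–H 4, D–H 4, B–H 5] → take C–H (4); add C.
Step 3: frontier [A–C 13, C–E 15, A–F 10, F–I 13, B–F 16, D–H 4, B–H 5] → take D–H (4); add D.
Step 4: frontier [A–C 13, C–E 15, D–E 15, A–F 10, F–I 13, B–F 16, B–H 5] → take B–H (5); add B.
Step 5: frontier [B–I 4, A–C 13, C–E 15, D–E 15, A–F 10, F–I 13] → take B–I (4); add I.
Step 6: frontier [A–C 13, C–E 15, D–E 15, A–F 10, E–I 3, A–I 8] → take E–I (3); add E.
Step 7: frontier [A–C 13, A–F 10, A–I 8] → take A–I (8); add A.
Step 8: frontier [A–G 10] → take A–G (10); add G.
Vertex order: F, H, C, D, B, I, E, A, G. The 5th vertex is B.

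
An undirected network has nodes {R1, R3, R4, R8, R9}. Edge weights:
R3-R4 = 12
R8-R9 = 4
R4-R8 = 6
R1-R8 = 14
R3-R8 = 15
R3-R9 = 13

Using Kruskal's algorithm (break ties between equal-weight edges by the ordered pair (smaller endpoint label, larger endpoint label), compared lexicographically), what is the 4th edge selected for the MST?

R1-R8

Kruskal: consider edges lightest-first.
R8-R9 (4): add — endpoints in different components.
R4-R8 (6): add — endpoints in different components.
R3-R4 (12): add — endpoints in different components.
R3-R9 (13): skip — R3 and R9 already connected.
R1-R8 (14): add — endpoints in different components.
The 4th edge added is R1-R8.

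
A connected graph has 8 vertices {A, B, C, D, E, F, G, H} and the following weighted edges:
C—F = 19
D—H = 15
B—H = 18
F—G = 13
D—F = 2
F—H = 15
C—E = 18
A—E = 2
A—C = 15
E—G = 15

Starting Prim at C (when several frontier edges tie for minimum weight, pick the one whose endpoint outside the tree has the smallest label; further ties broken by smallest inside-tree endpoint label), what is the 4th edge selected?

F-G

Prim, starting at C.
Step 1: frontier [A—C 15, C—E 18, C—F 19] → take A—C (15); add A.
Step 2: frontier [A—E 2, C—E 18, C—F 19] → take A—E (2); add E.
Step 3: frontier [C—F 19, E—G 15] → take E—G (15); add G.
Step 4: frontier [C—F 19, F—G 13] → take F—G (13); add F.
Step 5: frontier [D—F 2, F—H 15] → take D—F (2); add D.
Step 6: frontier [D—H 15, F—H 15] → take D—H (15); add H.
Step 7: frontier [B—H 18] → take B—H (18); add B.
The 4th edge added is F—G.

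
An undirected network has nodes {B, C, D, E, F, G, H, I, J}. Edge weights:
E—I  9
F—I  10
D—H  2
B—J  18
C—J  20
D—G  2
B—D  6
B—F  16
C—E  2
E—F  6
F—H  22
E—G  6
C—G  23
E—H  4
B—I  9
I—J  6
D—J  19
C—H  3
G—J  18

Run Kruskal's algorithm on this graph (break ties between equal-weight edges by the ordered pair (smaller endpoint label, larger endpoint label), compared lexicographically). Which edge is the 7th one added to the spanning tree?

I-J

Kruskal: consider edges lightest-first.
C—E (2): add — endpoints in different components.
D—G (2): add — endpoints in different components.
D—H (2): add — endpoints in different components.
C—H (3): add — endpoints in different components.
E—H (4): skip — E and H already connected.
B—D (6): add — endpoints in different components.
E—F (6): add — endpoints in different components.
E—G (6): skip — E and G already connected.
I—J (6): add — endpoints in different components.
B—I (9): add — endpoints in different components.
The 7th edge added is I—J.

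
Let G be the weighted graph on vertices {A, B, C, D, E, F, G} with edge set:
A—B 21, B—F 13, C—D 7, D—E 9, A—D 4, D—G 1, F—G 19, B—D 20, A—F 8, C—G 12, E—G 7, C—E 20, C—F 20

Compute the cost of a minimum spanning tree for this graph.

Prim's algorithm from A:
Step 1: frontier [A—D 4, A—F 8, A—B 21] → take A—D (4); add D.
Step 2: frontier [A—F 8, A—B 21, D—G 1, C—D 7, D—E 9, B—D 20] → take D—G (1); add G.
Step 3: frontier [A—F 8, A—B 21, C—D 7, D—E 9, B—D 20, E—G 7, C—G 12, F—G 19] → take C—D (7); add C.
Step 4: frontier [A—F 8, A—B 21, C—E 20, C—F 20, D—E 9, B—D 20, E—G 7, F—G 19] → take E—G (7); add E.
Step 5: frontier [A—F 8, A—B 21, C—F 20, B—D 20, F—G 19] → take A—F (8); add F.
Step 6: frontier [A—B 21, B—D 20, B—F 13] → take B—F (13); add B.
MST edges: A—D, D—G, C—D, E—G, A—F, B—F; total weight 4+1+7+7+8+13 = 40.

40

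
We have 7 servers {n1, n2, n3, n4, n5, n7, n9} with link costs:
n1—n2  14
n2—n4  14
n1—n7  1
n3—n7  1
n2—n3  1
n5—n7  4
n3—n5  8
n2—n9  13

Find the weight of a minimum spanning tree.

34

Sort edges by weight, then run Kruskal:
n1—n7 (1): add. Components now {n9} {n5} {n2} {n3} {n1,n7} {n4}
n2—n3 (1): add. Components now {n9} {n5} {n2,n3} {n1,n7} {n4}
n3—n7 (1): add. Components now {n9} {n5} {n1,n2,n3,n7} {n4}
n5—n7 (4): add. Components now {n9} {n1,n2,n3,n5,n7} {n4}
n3—n5 (8): skip — n5 and n3 already connected.
n2—n9 (13): add. Components now {n1,n2,n3,n5,n7,n9} {n4}
n1—n2 (14): skip — n2 and n1 already connected.
n2—n4 (14): add. Components now {n1,n2,n3,n4,n5,n7,n9}
MST edges: n1—n7, n2—n3, n3—n7, n5—n7, n2—n9, n2—n4; total weight 1+1+1+4+13+14 = 34.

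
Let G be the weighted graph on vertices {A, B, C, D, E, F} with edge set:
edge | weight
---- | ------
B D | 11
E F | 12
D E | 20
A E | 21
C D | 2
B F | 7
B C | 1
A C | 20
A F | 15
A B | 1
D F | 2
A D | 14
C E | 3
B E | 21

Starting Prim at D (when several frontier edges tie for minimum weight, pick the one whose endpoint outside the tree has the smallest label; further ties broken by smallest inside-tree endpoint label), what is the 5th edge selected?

Grow the tree from D using Prim:
Step 1: cheapest edge leaving the tree is C D (2); add C.
Step 2: cheapest edge leaving the tree is B C (1); add B.
Step 3: cheapest edge leaving the tree is A B (1); add A.
Step 4: cheapest edge leaving the tree is D F (2); add F.
Step 5: cheapest edge leaving the tree is C E (3); add E.
The 5th edge added is C E.

C-E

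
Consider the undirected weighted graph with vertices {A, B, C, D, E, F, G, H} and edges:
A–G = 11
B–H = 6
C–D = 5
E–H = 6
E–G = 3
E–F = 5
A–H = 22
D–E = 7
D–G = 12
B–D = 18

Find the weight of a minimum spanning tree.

Prim, starting at H.
Step 1: cheapest edge leaving the tree is B–H (6); add B.
Step 2: cheapest edge leaving the tree is E–H (6); add E.
Step 3: cheapest edge leaving the tree is E–G (3); add G.
Step 4: cheapest edge leaving the tree is E–F (5); add F.
Step 5: cheapest edge leaving the tree is D–E (7); add D.
Step 6: cheapest edge leaving the tree is C–D (5); add C.
Step 7: cheapest edge leaving the tree is A–G (11); add A.
MST edges: B–H, E–H, E–G, E–F, D–E, C–D, A–G; total weight 6+6+3+5+7+5+11 = 43.

43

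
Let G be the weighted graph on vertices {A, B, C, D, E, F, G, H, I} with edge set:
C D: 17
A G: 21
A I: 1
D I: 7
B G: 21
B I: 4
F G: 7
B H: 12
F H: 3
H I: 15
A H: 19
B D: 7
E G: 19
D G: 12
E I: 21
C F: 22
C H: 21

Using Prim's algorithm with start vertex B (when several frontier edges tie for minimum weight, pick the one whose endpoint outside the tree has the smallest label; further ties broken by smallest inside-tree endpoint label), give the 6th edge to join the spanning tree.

Prim's algorithm from B:
Step 1: cheapest edge leaving the tree is B I (4); add I.
Step 2: cheapest edge leaving the tree is A I (1); add A.
Step 3: cheapest edge leaving the tree is B D (7); add D.
Step 4: cheapest edge leaving the tree is D G (12); add G.
Step 5: cheapest edge leaving the tree is F G (7); add F.
Step 6: cheapest edge leaving the tree is F H (3); add H.
Step 7: cheapest edge leaving the tree is C D (17); add C.
Step 8: cheapest edge leaving the tree is E G (19); add E.
The 6th edge added is F H.

F-H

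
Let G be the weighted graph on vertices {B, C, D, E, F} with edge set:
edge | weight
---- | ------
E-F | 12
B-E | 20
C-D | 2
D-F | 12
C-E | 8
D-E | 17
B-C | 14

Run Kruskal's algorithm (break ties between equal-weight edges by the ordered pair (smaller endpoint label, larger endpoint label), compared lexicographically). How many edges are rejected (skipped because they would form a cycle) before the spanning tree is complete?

1

Kruskal's algorithm — process edges by increasing weight (ties by edge label):
C-D (2): add — endpoints in different components.
C-E (8): add — endpoints in different components.
D-F (12): add — endpoints in different components.
E-F (12): skip — E and F already connected.
B-C (14): add — endpoints in different components.
Edges rejected before the tree was complete: 1.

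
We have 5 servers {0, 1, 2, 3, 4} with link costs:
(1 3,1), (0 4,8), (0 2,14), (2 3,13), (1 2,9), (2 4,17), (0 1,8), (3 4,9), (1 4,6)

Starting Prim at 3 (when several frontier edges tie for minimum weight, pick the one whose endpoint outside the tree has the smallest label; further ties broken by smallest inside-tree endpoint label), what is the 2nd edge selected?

Prim's algorithm from 3:
Step 1: frontier [1 3 1, 3 4 9, 2 3 13] → take 1 3 (1); add 1.
Step 2: frontier [1 4 6, 0 1 8, 1 2 9, 3 4 9, 2 3 13] → take 1 4 (6); add 4.
Step 3: frontier [0 1 8, 1 2 9, 2 3 13, 0 4 8, 2 4 17] → take 0 1 (8); add 0.
Step 4: frontier [0 2 14, 1 2 9, 2 3 13, 2 4 17] → take 1 2 (9); add 2.
The 2nd edge added is 1 4.

1-4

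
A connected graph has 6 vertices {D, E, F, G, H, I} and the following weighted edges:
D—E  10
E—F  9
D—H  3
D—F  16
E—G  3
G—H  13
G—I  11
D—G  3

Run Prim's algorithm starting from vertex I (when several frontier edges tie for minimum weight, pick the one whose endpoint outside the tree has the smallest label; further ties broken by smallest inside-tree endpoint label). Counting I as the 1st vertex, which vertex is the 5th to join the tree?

Grow the tree from I using Prim:
Step 1: cheapest edge leaving the tree is G—I (11); add G.
Step 2: cheapest edge leaving the tree is D—G (3); add D.
Step 3: cheapest edge leaving the tree is E—G (3); add E.
Step 4: cheapest edge leaving the tree is D—H (3); add H.
Step 5: cheapest edge leaving the tree is E—F (9); add F.
Vertex order: I, G, D, E, H, F. The 5th vertex is H.

H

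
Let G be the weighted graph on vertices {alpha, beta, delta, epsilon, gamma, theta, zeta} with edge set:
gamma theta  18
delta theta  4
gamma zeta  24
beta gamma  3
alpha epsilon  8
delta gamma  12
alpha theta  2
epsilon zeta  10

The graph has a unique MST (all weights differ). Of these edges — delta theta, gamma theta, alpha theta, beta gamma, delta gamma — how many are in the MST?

Kruskal: consider edges lightest-first.
alpha theta (2): add. Components now {zeta} {gamma} {beta} {alpha,theta} {epsilon} {delta}
beta gamma (3): add. Components now {zeta} {beta,gamma} {alpha,theta} {epsilon} {delta}
delta theta (4): add. Components now {zeta} {beta,gamma} {alpha,delta,theta} {epsilon}
alpha epsilon (8): add. Components now {zeta} {beta,gamma} {alpha,delta,epsilon,theta}
epsilon zeta (10): add. Components now {alpha,delta,epsilon,theta,zeta} {beta,gamma}
delta gamma (12): add. Components now {alpha,beta,delta,epsilon,gamma,theta,zeta}
MST edge set: {alpha theta, beta gamma, delta theta, alpha epsilon, epsilon zeta, delta gamma}.
Of the listed edges, {delta theta, alpha theta, beta gamma, delta gamma} are in the MST → 4.

4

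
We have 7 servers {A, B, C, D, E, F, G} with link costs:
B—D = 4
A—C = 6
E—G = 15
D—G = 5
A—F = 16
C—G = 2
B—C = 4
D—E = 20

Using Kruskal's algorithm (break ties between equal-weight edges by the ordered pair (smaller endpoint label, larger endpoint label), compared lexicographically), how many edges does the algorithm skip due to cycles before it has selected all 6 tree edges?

Sort edges by weight, then run Kruskal:
C—G (2): add. Components now {A} {B} {C,G} {D} {E} {F}
B—C (4): add. Components now {A} {B,C,G} {D} {E} {F}
B—D (4): add. Components now {A} {B,C,D,G} {E} {F}
D—G (5): skip — D and G already connected.
A—C (6): add. Components now {A,B,C,D,G} {E} {F}
E—G (15): add. Components now {A,B,C,D,E,G} {F}
A—F (16): add. Components now {A,B,C,D,E,F,G}
Edges rejected before the tree was complete: 1.

1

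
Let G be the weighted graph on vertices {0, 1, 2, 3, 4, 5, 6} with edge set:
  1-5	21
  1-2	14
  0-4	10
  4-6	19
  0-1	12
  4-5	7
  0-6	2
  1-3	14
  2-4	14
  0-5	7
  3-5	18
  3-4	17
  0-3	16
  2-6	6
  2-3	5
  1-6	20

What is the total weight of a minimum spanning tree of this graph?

Kruskal's algorithm — process edges by increasing weight (ties by edge label):
0-6 (2): add. Components now {0,6} {1} {2} {3} {4} {5}
2-3 (5): add. Components now {0,6} {1} {2,3} {4} {5}
2-6 (6): add. Components now {0,2,3,6} {1} {4} {5}
0-5 (7): add. Components now {0,2,3,5,6} {1} {4}
4-5 (7): add. Components now {0,2,3,4,5,6} {1}
0-4 (10): skip — 0 and 4 already connected.
0-1 (12): add. Components now {0,1,2,3,4,5,6}
MST edges: 0-6, 2-3, 2-6, 0-5, 4-5, 0-1; total weight 2+5+6+7+7+12 = 39.

39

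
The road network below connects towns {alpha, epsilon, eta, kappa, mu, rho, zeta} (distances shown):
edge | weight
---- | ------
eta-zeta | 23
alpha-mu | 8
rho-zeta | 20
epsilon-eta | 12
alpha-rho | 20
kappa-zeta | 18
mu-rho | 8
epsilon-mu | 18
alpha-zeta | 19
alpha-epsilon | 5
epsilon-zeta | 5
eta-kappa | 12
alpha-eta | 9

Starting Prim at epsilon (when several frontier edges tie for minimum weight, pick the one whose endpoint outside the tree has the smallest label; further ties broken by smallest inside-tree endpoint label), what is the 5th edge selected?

alpha-eta

Grow the tree from epsilon using Prim:
Step 1: frontier [alpha-epsilon 5, epsilon-zeta 5, epsilon-eta 12, epsilon-mu 18] → take alpha-epsilon (5); add alpha.
Step 2: frontier [alpha-mu 8, alpha-eta 9, alpha-zeta 19, alpha-rho 20, epsilon-zeta 5, epsilon-eta 12, epsilon-mu 18] → take epsilon-zeta (5); add zeta.
Step 3: frontier [alpha-mu 8, alpha-eta 9, alpha-rho 20, epsilon-eta 12, epsilon-mu 18, kappa-zeta 18, rho-zeta 20, eta-zeta 23] → take alpha-mu (8); add mu.
Step 4: frontier [alpha-eta 9, alpha-rho 20, epsilon-eta 12, mu-rho 8, kappa-zeta 18, rho-zeta 20, eta-zeta 23] → take mu-rho (8); add rho.
Step 5: frontier [alpha-eta 9, epsilon-eta 12, kappa-zeta 18, eta-zeta 23] → take alpha-eta (9); add eta.
Step 6: frontier [eta-kappa 12, kappa-zeta 18] → take eta-kappa (12); add kappa.
The 5th edge added is alpha-eta.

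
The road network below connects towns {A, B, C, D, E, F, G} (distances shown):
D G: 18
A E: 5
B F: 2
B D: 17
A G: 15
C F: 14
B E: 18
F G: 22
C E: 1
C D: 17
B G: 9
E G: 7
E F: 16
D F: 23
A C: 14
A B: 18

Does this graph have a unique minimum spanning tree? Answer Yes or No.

No

Kruskal: consider edges lightest-first.
C E (1): add. Components now {A} {B} {C,E} {D} {F} {G}
B F (2): add. Components now {A} {B,F} {C,E} {D} {G}
A E (5): add. Components now {A,C,E} {B,F} {D} {G}
E G (7): add. Components now {A,C,E,G} {B,F} {D}
B G (9): add. Components now {A,B,C,E,F,G} {D}
A C (14): skip — A and C already connected.
C F (14): skip — C and F already connected.
A G (15): skip — A and G already connected.
E F (16): skip — E and F already connected.
B D (17): add. Components now {A,B,C,D,E,F,G}
Non-tree edge C D has weight 17, equal to the heaviest edge on its tree cycle — swapping gives another MST of the same weight. Not unique.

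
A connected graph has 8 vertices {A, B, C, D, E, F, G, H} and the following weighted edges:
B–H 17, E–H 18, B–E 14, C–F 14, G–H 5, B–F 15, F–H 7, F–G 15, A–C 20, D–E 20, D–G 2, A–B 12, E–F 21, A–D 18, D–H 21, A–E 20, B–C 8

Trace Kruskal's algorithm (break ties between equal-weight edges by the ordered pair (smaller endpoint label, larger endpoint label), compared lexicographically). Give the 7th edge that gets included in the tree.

Kruskal's algorithm — process edges by increasing weight (ties by edge label):
D–G (2): add — endpoints in different components.
G–H (5): add — endpoints in different components.
F–H (7): add — endpoints in different components.
B–C (8): add — endpoints in different components.
A–B (12): add — endpoints in different components.
B–E (14): add — endpoints in different components.
C–F (14): add — endpoints in different components.
The 7th edge added is C–F.

C-F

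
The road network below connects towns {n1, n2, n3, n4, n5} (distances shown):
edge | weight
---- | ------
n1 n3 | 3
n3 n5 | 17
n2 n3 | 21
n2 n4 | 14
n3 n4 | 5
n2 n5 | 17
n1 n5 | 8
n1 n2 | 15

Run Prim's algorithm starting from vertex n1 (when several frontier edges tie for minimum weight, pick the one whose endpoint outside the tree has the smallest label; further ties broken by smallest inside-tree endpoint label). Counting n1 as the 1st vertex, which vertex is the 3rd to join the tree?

n4

Prim's algorithm from n1:
Step 1: cheapest edge leaving the tree is n1 n3 (3); add n3.
Step 2: cheapest edge leaving the tree is n3 n4 (5); add n4.
Step 3: cheapest edge leaving the tree is n1 n5 (8); add n5.
Step 4: cheapest edge leaving the tree is n2 n4 (14); add n2.
Vertex order: n1, n3, n4, n5, n2. The 3rd vertex is n4.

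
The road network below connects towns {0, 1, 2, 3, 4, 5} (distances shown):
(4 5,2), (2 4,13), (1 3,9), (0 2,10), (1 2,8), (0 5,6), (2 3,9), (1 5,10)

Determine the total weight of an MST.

35

Prim, starting at 2.
Step 1: cheapest edge leaving the tree is 1 2 (8); add 1.
Step 2: cheapest edge leaving the tree is 1 3 (9); add 3.
Step 3: cheapest edge leaving the tree is 0 2 (10); add 0.
Step 4: cheapest edge leaving the tree is 0 5 (6); add 5.
Step 5: cheapest edge leaving the tree is 4 5 (2); add 4.
MST edges: 1 2, 1 3, 0 2, 0 5, 4 5; total weight 8+9+10+6+2 = 35.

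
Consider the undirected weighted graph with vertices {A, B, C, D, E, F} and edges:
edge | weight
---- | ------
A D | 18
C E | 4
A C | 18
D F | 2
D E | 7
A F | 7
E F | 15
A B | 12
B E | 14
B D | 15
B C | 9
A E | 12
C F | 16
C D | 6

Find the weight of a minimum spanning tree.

Grow the tree from F using Prim:
Step 1: frontier [D F 2, A F 7, E F 15, C F 16] → take D F (2); add D.
Step 2: frontier [C D 6, D E 7, B D 15, A D 18, A F 7, E F 15, C F 16] → take C D (6); add C.
Step 3: frontier [C E 4, B C 9, A C 18, D E 7, B D 15, A D 18, A F 7, E F 15] → take C E (4); add E.
Step 4: frontier [B C 9, A C 18, B D 15, A D 18, A E 12, B E 14, A F 7] → take A F (7); add A.
Step 5: frontier [A B 12, B C 9, B D 15, B E 14] → take B C (9); add B.
MST edges: D F, C D, C E, A F, B C; total weight 2+6+4+7+9 = 28.

28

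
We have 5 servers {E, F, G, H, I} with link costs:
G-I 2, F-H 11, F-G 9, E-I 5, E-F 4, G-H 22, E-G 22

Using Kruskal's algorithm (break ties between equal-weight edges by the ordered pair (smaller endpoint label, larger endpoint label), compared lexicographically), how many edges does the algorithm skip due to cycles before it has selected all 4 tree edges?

Sort edges by weight, then run Kruskal:
G-I (2): add. Components now {E} {F} {G,I} {H}
E-F (4): add. Components now {E,F} {G,I} {H}
E-I (5): add. Components now {E,F,G,I} {H}
F-G (9): skip — F and G already connected.
F-H (11): add. Components now {E,F,G,H,I}
Edges rejected before the tree was complete: 1.

1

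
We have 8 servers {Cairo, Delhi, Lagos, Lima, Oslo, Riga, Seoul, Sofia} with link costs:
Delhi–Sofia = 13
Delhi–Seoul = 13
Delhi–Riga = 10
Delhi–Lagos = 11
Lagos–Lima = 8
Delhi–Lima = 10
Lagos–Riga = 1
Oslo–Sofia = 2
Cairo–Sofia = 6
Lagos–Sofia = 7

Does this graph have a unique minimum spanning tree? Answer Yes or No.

No

Kruskal's algorithm — process edges by increasing weight (ties by edge label):
Lagos–Riga (1): add — endpoints in different components.
Oslo–Sofia (2): add — endpoints in different components.
Cairo–Sofia (6): add — endpoints in different components.
Lagos–Sofia (7): add — endpoints in different components.
Lagos–Lima (8): add — endpoints in different components.
Delhi–Lima (10): add — endpoints in different components.
Delhi–Riga (10): skip — Delhi and Riga already connected.
Delhi–Lagos (11): skip — Lagos and Delhi already connected.
Delhi–Seoul (13): add — endpoints in different components.
Non-tree edge Delhi–Riga has weight 10, equal to the heaviest edge on its tree cycle — swapping gives another MST of the same weight. Not unique.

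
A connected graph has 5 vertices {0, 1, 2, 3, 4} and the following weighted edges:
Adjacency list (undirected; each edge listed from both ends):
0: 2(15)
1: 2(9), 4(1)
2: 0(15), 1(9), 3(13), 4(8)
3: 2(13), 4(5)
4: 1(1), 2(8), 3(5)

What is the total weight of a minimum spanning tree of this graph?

Sort edges by weight, then run Kruskal:
1-4 (1): add — endpoints in different components.
3-4 (5): add — endpoints in different components.
2-4 (8): add — endpoints in different components.
1-2 (9): skip — 1 and 2 already connected.
2-3 (13): skip — 2 and 3 already connected.
0-2 (15): add — endpoints in different components.
MST edges: 1-4, 3-4, 2-4, 0-2; total weight 1+5+8+15 = 29.

29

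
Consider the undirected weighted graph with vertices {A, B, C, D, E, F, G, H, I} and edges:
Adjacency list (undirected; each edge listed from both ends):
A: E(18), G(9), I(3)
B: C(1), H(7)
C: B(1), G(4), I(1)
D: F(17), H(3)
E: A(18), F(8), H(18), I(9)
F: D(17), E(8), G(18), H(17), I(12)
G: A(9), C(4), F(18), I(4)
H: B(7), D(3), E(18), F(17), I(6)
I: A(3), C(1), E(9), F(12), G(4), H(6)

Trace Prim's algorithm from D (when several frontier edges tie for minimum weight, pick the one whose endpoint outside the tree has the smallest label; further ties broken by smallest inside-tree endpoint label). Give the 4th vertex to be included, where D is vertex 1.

Prim, starting at D.
Step 1: cheapest edge leaving the tree is D-H (3); add H.
Step 2: cheapest edge leaving the tree is H-I (6); add I.
Step 3: cheapest edge leaving the tree is C-I (1); add C.
Step 4: cheapest edge leaving the tree is B-C (1); add B.
Step 5: cheapest edge leaving the tree is A-I (3); add A.
Step 6: cheapest edge leaving the tree is C-G (4); add G.
Step 7: cheapest edge leaving the tree is E-I (9); add E.
Step 8: cheapest edge leaving the tree is E-F (8); add F.
Vertex order: D, H, I, C, B, A, G, E, F. The 4th vertex is C.

C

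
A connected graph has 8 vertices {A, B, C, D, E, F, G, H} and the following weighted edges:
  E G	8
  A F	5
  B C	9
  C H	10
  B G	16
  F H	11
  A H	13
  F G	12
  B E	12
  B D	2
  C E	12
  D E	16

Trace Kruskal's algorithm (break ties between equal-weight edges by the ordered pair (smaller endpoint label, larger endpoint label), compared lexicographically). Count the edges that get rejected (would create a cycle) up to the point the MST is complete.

0

Kruskal: consider edges lightest-first.
B D (2): add — endpoints in different components.
A F (5): add — endpoints in different components.
E G (8): add — endpoints in different components.
B C (9): add — endpoints in different components.
C H (10): add — endpoints in different components.
F H (11): add — endpoints in different components.
B E (12): add — endpoints in different components.
Edges rejected before the tree was complete: 0.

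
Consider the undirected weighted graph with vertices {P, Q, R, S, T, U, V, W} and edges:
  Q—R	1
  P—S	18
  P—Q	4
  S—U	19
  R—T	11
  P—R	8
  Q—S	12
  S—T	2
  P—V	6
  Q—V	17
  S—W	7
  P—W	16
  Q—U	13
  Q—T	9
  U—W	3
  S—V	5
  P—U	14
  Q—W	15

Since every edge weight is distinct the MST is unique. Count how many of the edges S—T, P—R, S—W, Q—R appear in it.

Sort edges by weight, then run Kruskal:
Q—R (1): add — endpoints in different components.
S—T (2): add — endpoints in different components.
U—W (3): add — endpoints in different components.
P—Q (4): add — endpoints in different components.
S—V (5): add — endpoints in different components.
P—V (6): add — endpoints in different components.
S—W (7): add — endpoints in different components.
MST edge set: {Q—R, S—T, U—W, P—Q, S—V, P—V, S—W}.
Of the listed edges, {S—T, S—W, Q—R} are in the MST → 3.

3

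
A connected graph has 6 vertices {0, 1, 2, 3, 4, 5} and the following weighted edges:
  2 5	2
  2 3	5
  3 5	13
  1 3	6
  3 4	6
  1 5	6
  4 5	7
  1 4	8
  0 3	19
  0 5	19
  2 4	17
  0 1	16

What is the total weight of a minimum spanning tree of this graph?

Kruskal: consider edges lightest-first.
2 5 (2): add — endpoints in different components.
2 3 (5): add — endpoints in different components.
1 3 (6): add — endpoints in different components.
1 5 (6): skip — 1 and 5 already connected.
3 4 (6): add — endpoints in different components.
4 5 (7): skip — 4 and 5 already connected.
1 4 (8): skip — 1 and 4 already connected.
3 5 (13): skip — 3 and 5 already connected.
0 1 (16): add — endpoints in different components.
MST edges: 2 5, 2 3, 1 3, 3 4, 0 1; total weight 2+5+6+6+16 = 35.

35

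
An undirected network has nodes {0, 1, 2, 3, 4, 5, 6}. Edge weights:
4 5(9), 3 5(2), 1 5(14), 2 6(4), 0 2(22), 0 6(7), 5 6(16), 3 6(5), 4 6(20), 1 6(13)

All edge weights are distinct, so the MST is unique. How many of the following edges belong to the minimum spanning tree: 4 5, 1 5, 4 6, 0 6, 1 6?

3

Sort edges by weight, then run Kruskal:
3 5 (2): add. Components now {0} {1} {2} {3,5} {4} {6}
2 6 (4): add. Components now {0} {1} {2,6} {3,5} {4}
3 6 (5): add. Components now {0} {1} {2,3,5,6} {4}
0 6 (7): add. Components now {0,2,3,5,6} {1} {4}
4 5 (9): add. Components now {0,2,3,4,5,6} {1}
1 6 (13): add. Components now {0,1,2,3,4,5,6}
MST edge set: {3 5, 2 6, 3 6, 0 6, 4 5, 1 6}.
Of the listed edges, {4 5, 0 6, 1 6} are in the MST → 3.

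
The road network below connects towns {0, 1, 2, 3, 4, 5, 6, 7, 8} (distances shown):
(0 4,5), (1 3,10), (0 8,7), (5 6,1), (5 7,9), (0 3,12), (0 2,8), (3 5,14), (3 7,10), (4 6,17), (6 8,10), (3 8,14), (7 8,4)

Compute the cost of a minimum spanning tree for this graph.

Kruskal: consider edges lightest-first.
5 6 (1): add — endpoints in different components.
7 8 (4): add — endpoints in different components.
0 4 (5): add — endpoints in different components.
0 8 (7): add — endpoints in different components.
0 2 (8): add — endpoints in different components.
5 7 (9): add — endpoints in different components.
1 3 (10): add — endpoints in different components.
3 7 (10): add — endpoints in different components.
MST edges: 5 6, 7 8, 0 4, 0 8, 0 2, 5 7, 1 3, 3 7; total weight 1+4+5+7+8+9+10+10 = 54.

54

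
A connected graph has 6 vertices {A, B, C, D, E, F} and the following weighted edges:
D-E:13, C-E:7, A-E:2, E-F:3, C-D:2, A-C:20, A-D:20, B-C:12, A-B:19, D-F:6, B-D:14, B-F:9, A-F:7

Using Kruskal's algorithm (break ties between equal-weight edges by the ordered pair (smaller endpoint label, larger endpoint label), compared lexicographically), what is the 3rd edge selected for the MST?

Sort edges by weight, then run Kruskal:
A-E (2): add — endpoints in different components.
C-D (2): add — endpoints in different components.
E-F (3): add — endpoints in different components.
D-F (6): add — endpoints in different components.
A-F (7): skip — A and F already connected.
C-E (7): skip — C and E already connected.
B-F (9): add — endpoints in different components.
The 3rd edge added is E-F.

E-F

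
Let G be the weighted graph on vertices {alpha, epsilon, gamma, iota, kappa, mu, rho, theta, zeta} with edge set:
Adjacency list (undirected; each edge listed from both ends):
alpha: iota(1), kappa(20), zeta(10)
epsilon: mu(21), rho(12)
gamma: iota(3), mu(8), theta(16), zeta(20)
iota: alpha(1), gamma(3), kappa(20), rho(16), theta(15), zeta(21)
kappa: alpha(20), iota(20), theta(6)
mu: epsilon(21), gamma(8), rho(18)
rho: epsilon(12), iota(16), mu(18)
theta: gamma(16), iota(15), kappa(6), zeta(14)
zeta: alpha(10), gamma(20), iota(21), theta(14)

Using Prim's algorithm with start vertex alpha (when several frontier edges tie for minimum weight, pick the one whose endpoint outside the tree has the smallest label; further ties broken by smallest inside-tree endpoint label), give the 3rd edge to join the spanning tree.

gamma-mu

Grow the tree from alpha using Prim:
Step 1: cheapest edge leaving the tree is alpha iota (1); add iota.
Step 2: cheapest edge leaving the tree is gamma iota (3); add gamma.
Step 3: cheapest edge leaving the tree is gamma mu (8); add mu.
Step 4: cheapest edge leaving the tree is alpha zeta (10); add zeta.
Step 5: cheapest edge leaving the tree is theta zeta (14); add theta.
Step 6: cheapest edge leaving the tree is kappa theta (6); add kappa.
Step 7: cheapest edge leaving the tree is iota rho (16); add rho.
Step 8: cheapest edge leaving the tree is epsilon rho (12); add epsilon.
The 3rd edge added is gamma mu.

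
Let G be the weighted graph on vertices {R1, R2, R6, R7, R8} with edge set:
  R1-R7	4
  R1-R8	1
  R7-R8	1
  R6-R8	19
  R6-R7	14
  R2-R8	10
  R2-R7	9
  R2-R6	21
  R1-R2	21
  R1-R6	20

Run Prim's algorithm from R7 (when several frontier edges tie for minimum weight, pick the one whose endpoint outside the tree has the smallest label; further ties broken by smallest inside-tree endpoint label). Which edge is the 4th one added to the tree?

Prim's algorithm from R7:
Step 1: frontier [R7-R8 1, R1-R7 4, R2-R7 9, R6-R7 14] → take R7-R8 (1); add R8.
Step 2: frontier [R1-R7 4, R2-R7 9, R6-R7 14, R1-R8 1, R2-R8 10, R6-R8 19] → take R1-R8 (1); add R1.
Step 3: frontier [R1-R6 20, R1-R2 21, R2-R7 9, R6-R7 14, R2-R8 10, R6-R8 19] → take R2-R7 (9); add R2.
Step 4: frontier [R1-R6 20, R2-R6 21, R6-R7 14, R6-R8 19] → take R6-R7 (14); add R6.
The 4th edge added is R6-R7.

R6-R7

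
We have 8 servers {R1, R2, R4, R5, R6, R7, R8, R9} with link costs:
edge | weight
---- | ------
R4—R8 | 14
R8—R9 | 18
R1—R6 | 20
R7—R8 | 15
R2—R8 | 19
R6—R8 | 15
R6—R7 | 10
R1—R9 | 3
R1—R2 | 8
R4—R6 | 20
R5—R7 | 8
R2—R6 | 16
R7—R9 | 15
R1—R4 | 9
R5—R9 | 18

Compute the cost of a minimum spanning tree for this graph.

Grow the tree from R1 using Prim:
Step 1: cheapest edge leaving the tree is R1—R9 (3); add R9.
Step 2: cheapest edge leaving the tree is R1—R2 (8); add R2.
Step 3: cheapest edge leaving the tree is R1—R4 (9); add R4.
Step 4: cheapest edge leaving the tree is R4—R8 (14); add R8.
Step 5: cheapest edge leaving the tree is R6—R8 (15); add R6.
Step 6: cheapest edge leaving the tree is R6—R7 (10); add R7.
Step 7: cheapest edge leaving the tree is R5—R7 (8); add R5.
MST edges: R1—R9, R1—R2, R1—R4, R4—R8, R6—R8, R6—R7, R5—R7; total weight 3+8+9+14+15+10+8 = 67.

67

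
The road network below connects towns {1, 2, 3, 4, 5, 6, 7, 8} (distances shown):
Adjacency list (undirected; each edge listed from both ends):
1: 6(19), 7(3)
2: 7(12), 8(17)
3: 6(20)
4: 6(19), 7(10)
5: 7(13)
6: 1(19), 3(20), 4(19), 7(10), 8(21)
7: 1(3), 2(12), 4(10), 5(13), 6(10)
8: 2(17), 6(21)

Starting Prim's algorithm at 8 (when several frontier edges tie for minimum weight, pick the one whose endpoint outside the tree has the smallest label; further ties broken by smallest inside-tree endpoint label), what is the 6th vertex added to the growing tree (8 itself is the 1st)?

6

Prim's algorithm from 8:
Step 1: cheapest edge leaving the tree is 2 8 (17); add 2.
Step 2: cheapest edge leaving the tree is 2 7 (12); add 7.
Step 3: cheapest edge leaving the tree is 1 7 (3); add 1.
Step 4: cheapest edge leaving the tree is 4 7 (10); add 4.
Step 5: cheapest edge leaving the tree is 6 7 (10); add 6.
Step 6: cheapest edge leaving the tree is 5 7 (13); add 5.
Step 7: cheapest edge leaving the tree is 3 6 (20); add 3.
Vertex order: 8, 2, 7, 1, 4, 6, 5, 3. The 6th vertex is 6.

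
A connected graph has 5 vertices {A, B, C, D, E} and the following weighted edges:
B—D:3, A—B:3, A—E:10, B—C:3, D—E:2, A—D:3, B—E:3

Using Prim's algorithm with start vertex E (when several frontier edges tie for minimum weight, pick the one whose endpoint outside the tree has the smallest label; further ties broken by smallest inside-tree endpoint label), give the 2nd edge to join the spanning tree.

A-D

Prim's algorithm from E:
Step 1: frontier [D—E 2, B—E 3, A—E 10] → take D—E (2); add D.
Step 2: frontier [A—D 3, B—D 3, B—E 3, A—E 10] → take A—D (3); add A.
Step 3: frontier [A—B 3, B—D 3, B—E 3] → take A—B (3); add B.
Step 4: frontier [B—C 3] → take B—C (3); add C.
The 2nd edge added is A—D.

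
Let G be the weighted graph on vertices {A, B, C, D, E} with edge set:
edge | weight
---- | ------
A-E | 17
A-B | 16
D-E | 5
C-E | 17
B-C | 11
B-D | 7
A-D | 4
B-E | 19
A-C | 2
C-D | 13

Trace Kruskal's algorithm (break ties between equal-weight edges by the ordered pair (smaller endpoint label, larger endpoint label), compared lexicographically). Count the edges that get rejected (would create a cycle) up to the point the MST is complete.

Kruskal: consider edges lightest-first.
A-C (2): add — endpoints in different components.
A-D (4): add — endpoints in different components.
D-E (5): add — endpoints in different components.
B-D (7): add — endpoints in different components.
Edges rejected before the tree was complete: 0.

0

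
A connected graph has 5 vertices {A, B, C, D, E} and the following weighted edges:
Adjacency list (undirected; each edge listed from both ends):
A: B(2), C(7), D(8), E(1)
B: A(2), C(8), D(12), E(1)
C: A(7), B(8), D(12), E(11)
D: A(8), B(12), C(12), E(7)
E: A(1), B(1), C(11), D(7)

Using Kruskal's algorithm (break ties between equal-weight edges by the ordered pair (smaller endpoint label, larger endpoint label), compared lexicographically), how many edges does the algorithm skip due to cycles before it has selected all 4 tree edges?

Sort edges by weight, then run Kruskal:
A–E (1): add. Components now {A,E} {B} {C} {D}
B–E (1): add. Components now {A,B,E} {C} {D}
A–B (2): skip — A and B already connected.
A–C (7): add. Components now {A,B,C,E} {D}
D–E (7): add. Components now {A,B,C,D,E}
Edges rejected before the tree was complete: 1.

1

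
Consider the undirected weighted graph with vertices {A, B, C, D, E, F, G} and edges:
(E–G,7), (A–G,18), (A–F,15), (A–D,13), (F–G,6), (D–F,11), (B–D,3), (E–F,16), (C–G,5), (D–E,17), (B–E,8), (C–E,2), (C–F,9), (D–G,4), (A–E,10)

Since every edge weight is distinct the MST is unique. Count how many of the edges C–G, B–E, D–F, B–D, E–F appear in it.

Kruskal: consider edges lightest-first.
C–E (2): add — endpoints in different components.
B–D (3): add — endpoints in different components.
D–G (4): add — endpoints in different components.
C–G (5): add — endpoints in different components.
F–G (6): add — endpoints in different components.
E–G (7): skip — E and G already connected.
B–E (8): skip — B and E already connected.
C–F (9): skip — C and F already connected.
A–E (10): add — endpoints in different components.
MST edge set: {C–E, B–D, D–G, C–G, F–G, A–E}.
Of the listed edges, {C–G, B–D} are in the MST → 2.

2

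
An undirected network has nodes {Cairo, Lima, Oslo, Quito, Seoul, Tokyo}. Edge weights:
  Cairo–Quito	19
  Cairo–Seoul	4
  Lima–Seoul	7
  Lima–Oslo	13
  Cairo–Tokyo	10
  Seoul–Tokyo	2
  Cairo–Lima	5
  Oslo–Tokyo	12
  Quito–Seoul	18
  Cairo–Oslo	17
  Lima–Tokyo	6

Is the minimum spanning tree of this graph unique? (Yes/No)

Yes

Sort edges by weight, then run Kruskal:
Seoul–Tokyo (2): add. Components now {Lima} {Oslo} {Cairo} {Seoul,Tokyo} {Quito}
Cairo–Seoul (4): add. Components now {Lima} {Oslo} {Cairo,Seoul,Tokyo} {Quito}
Cairo–Lima (5): add. Components now {Cairo,Lima,Seoul,Tokyo} {Oslo} {Quito}
Lima–Tokyo (6): skip — Lima and Tokyo already connected.
Lima–Seoul (7): skip — Lima and Seoul already connected.
Cairo–Tokyo (10): skip — Cairo and Tokyo already connected.
Oslo–Tokyo (12): add. Components now {Cairo,Lima,Oslo,Seoul,Tokyo} {Quito}
Lima–Oslo (13): skip — Lima and Oslo already connected.
Cairo–Oslo (17): skip — Oslo and Cairo already connected.
Quito–Seoul (18): add. Components now {Cairo,Lima,Oslo,Quito,Seoul,Tokyo}
Every non-tree edge has weight strictly greater than the heaviest edge on the tree path between its endpoints, so the MST is unique.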